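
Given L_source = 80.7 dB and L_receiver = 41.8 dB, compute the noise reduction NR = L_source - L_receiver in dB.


NR = L_source - L_receiver (difference between source and receiving room levels)
NR = 80.7 - 41.8 = 38.9 dB


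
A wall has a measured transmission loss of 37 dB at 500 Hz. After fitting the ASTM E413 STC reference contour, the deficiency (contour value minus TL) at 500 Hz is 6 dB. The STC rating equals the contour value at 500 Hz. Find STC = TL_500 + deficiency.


By ASTM E413, STC = value of the fitted reference contour at 500 Hz.
Contour value at 500 Hz = TL_500 + deficiency = 37 + 6 = 43
STC = 43


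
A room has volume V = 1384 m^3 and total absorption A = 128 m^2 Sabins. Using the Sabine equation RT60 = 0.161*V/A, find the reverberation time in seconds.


RT60 = 0.161 * 1384 / 128 = 1.7408 s


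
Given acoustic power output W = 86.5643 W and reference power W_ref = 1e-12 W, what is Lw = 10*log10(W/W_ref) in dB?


W / W_ref = 86.5643 / 1e-12 = 8.65643e+13
Lw = 10 * log10(8.65643e+13) = 139.37 dB


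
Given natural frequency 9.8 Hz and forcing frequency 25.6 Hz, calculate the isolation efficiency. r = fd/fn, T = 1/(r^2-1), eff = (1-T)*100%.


r = 25.6 / 9.8 = 2.61224
r^2 - 1 = 2.61224^2 - 1 = 5.8238
T = 1/5.8238 = 0.171709
Efficiency = (1 - 0.171709)*100 = 82.829 %


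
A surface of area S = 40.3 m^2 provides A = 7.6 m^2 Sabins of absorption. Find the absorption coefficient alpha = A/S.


Absorption coefficient = absorbed power / incident power
alpha = A / S = 7.6 / 40.3 = 0.18859


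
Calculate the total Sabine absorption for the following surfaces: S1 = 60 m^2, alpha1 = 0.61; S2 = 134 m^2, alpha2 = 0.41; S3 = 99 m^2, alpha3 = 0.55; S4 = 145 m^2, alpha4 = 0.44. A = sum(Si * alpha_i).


60 * 0.61 = 36.6
134 * 0.41 = 54.94
99 * 0.55 = 54.45
145 * 0.44 = 63.8
A_total = 36.6 + 54.94 + 54.45 + 63.8 = 209.79 m^2


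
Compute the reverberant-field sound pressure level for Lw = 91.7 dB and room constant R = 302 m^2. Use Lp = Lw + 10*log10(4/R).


4/R = 4/302 = 0.013245
Lp = 91.7 + 10*log10(0.013245) = 72.921 dB


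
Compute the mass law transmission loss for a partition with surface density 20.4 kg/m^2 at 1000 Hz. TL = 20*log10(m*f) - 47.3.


m * f = 20.4 * 1000 = 20400
20*log10(20400) = 86.1926 dB
TL = 86.1926 - 47.3 = 38.893 dB


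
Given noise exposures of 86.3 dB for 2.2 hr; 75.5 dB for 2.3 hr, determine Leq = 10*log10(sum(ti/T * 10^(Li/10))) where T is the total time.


T_total = 2.2 + 2.3 = 4.5 hr
(2.2/4.5) * 10^(86.3/10) = 2.0855e+08
(2.3/4.5) * 10^(75.5/10) = 1.81349e+07
Sum = 2.0855e+08 + 1.81349e+07 = 2.26685e+08
Leq = 10*log10(2.26685e+08) = 83.554 dB


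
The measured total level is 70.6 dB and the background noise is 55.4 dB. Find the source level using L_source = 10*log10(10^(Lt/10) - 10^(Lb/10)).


10^(70.6/10) = 1.14815e+07
10^(55.4/10) = 346737
Difference = 1.14815e+07 - 346737 = 1.11348e+07
L_source = 10*log10(1.11348e+07) = 70.467 dB


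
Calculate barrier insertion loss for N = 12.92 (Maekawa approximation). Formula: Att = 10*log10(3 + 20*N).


3 + 20*N = 3 + 20*12.92 = 261.4
Att = 10*log10(261.4) = 24.173 dB


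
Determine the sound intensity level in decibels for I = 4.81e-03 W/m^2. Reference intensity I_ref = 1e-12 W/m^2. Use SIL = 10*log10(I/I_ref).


I / I_ref = 4.81e-03 / 1e-12 = 4.81e+09
SIL = 10 * log10(4.81e+09) = 96.821 dB


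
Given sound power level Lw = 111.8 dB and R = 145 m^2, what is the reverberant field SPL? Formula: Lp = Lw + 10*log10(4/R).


4/R = 4/145 = 0.0275862
Lp = 111.8 + 10*log10(0.0275862) = 96.207 dB


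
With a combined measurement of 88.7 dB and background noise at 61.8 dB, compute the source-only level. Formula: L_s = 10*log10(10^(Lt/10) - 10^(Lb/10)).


10^(88.7/10) = 7.4131e+08
10^(61.8/10) = 1.51356e+06
Difference = 7.4131e+08 - 1.51356e+06 = 7.39796e+08
L_source = 10*log10(7.39796e+08) = 88.691 dB


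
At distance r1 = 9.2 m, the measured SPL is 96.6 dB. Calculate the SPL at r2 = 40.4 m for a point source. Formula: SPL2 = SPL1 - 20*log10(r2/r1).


r2/r1 = 40.4/9.2 = 4.3913
Correction = 20*log10(4.3913) = 12.8519 dB
SPL2 = 96.6 - 12.8519 = 83.748 dB


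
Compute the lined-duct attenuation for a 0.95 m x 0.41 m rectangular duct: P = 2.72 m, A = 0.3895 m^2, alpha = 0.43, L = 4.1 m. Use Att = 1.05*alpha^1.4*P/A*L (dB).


alpha^1.4 = 0.43^1.4 = 0.3068
Attenuation rate = 1.05 * alpha^1.4 * P / A
= 1.05 * 0.3068 * 2.72 / 0.3895 = 2.2496 dB/m
Total Att = 2.2496 * 4.1 = 9.2234 dB


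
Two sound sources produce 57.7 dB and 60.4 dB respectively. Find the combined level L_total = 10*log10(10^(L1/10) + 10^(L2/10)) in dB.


10^(57.7/10) = 588844
10^(60.4/10) = 1.09648e+06
Sum = 588844 + 1.09648e+06 = 1.68532e+06
L_total = 10*log10(1.68532e+06) = 62.267 dB


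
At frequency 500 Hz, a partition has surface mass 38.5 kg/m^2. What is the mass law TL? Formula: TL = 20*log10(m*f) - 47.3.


m * f = 38.5 * 500 = 19250
20*log10(19250) = 85.6886 dB
TL = 85.6886 - 47.3 = 38.389 dB


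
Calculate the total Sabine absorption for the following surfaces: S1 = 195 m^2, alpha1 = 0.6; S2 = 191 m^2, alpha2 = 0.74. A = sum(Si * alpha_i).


195 * 0.6 = 117
191 * 0.74 = 141.34
A_total = 117 + 141.34 = 258.34 m^2


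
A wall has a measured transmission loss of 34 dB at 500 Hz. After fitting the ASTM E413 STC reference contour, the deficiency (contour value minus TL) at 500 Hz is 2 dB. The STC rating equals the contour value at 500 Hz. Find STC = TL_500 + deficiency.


By ASTM E413, STC = value of the fitted reference contour at 500 Hz.
Contour value at 500 Hz = TL_500 + deficiency = 34 + 2 = 36
STC = 36


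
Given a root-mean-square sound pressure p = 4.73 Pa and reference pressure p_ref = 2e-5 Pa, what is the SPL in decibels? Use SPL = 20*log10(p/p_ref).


p / p_ref = 4.73 / 2e-5 = 236500
SPL = 20 * log10(236500) = 107.48 dB


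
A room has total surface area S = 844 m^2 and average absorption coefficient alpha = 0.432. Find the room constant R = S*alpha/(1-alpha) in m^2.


R = 844 * 0.432 / (1 - 0.432) = 641.92 m^2


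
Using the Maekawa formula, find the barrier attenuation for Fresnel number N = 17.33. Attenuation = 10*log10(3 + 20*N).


3 + 20*N = 3 + 20*17.33 = 349.6
Att = 10*log10(349.6) = 25.436 dB


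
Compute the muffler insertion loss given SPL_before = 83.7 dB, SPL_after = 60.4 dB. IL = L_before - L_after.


Insertion loss = SPL without muffler - SPL with muffler
IL = 83.7 - 60.4 = 23.3 dB


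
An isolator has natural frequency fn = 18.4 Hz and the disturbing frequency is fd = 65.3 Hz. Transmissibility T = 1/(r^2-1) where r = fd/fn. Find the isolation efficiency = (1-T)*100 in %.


r = 65.3 / 18.4 = 3.54891
r^2 - 1 = 3.54891^2 - 1 = 11.5948
T = 1/11.5948 = 0.0862456
Efficiency = (1 - 0.0862456)*100 = 91.375 %


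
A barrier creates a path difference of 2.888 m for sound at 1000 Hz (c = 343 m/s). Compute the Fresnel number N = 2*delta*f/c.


N = 2*delta*f/c = 2*delta/lambda, where lambda = c/f
lambda = 343 / 1000 = 0.343 m
N = 2 * 2.888 / 0.343 = 16.84


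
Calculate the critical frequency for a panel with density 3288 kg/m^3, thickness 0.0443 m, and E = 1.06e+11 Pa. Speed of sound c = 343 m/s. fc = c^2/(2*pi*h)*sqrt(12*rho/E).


12*rho/E = 12*3288/1.06e+11 = 3.72226e-07
sqrt(12*rho/E) = sqrt(3.72226e-07) = 0.000610103
c^2/(2*pi*h) = 343^2/(2*pi*0.0443) = 422673
fc = 422673 * 0.000610103 = 257.87 Hz


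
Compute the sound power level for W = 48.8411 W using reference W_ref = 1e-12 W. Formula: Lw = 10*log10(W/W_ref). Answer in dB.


W / W_ref = 48.8411 / 1e-12 = 4.88411e+13
Lw = 10 * log10(4.88411e+13) = 136.89 dB


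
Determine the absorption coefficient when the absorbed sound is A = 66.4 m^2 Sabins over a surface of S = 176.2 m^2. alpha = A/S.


Absorption coefficient = absorbed power / incident power
alpha = A / S = 66.4 / 176.2 = 0.37684


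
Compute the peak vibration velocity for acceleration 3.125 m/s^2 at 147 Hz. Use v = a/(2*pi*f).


omega = 2*pi*f = 2*pi*147 = 923.628 rad/s
v = a / omega = 3.125 / 923.628 = 0.0033834 m/s


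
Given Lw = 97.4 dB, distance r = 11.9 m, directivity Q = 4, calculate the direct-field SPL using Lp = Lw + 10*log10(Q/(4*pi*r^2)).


4*pi*r^2 = 4*pi*11.9^2 = 1779.52 m^2
Q / (4*pi*r^2) = 4 / 1779.52 = 0.0022478
Lp = 97.4 + 10*log10(0.0022478) = 70.918 dB


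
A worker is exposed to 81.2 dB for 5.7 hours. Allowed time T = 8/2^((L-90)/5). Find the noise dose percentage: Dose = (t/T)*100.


T_allowed = 8 / 2^((81.2 - 90)/5) = 27.0958 hr
Dose = 5.7 / 27.0958 * 100 = 21.036 %


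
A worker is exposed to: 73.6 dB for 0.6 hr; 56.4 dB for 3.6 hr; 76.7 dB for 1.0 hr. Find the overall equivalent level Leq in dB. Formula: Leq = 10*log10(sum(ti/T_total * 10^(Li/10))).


T_total = 0.6 + 3.6 + 1.0 = 5.2 hr
(0.6/5.2) * 10^(73.6/10) = 2.64331e+06
(3.6/5.2) * 10^(56.4/10) = 302203
(1.0/5.2) * 10^(76.7/10) = 8.99491e+06
Sum = 2.64331e+06 + 302203 + 8.99491e+06 = 1.19404e+07
Leq = 10*log10(1.19404e+07) = 70.77 dB


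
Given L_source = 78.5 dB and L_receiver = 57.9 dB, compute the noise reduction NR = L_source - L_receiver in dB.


NR = L_source - L_receiver (difference between source and receiving room levels)
NR = 78.5 - 57.9 = 20.6 dB


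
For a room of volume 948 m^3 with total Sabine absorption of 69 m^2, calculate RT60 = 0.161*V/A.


RT60 = 0.161 * 948 / 69 = 2.212 s


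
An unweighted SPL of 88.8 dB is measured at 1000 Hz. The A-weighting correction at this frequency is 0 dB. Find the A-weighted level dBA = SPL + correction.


A-weighting table: 1000 Hz -> 0 dB correction
SPL_A = SPL + correction = 88.8 + (0) = 88.8 dBA


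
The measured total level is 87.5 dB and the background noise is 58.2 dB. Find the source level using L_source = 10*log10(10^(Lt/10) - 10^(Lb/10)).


10^(87.5/10) = 5.62341e+08
10^(58.2/10) = 660693
Difference = 5.62341e+08 - 660693 = 5.6168e+08
L_source = 10*log10(5.6168e+08) = 87.495 dB


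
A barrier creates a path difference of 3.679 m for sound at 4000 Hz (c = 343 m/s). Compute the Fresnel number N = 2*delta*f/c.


N = 2*delta*f/c = 2*delta/lambda, where lambda = c/f
lambda = 343 / 4000 = 0.08575 m
N = 2 * 3.679 / 0.08575 = 85.808


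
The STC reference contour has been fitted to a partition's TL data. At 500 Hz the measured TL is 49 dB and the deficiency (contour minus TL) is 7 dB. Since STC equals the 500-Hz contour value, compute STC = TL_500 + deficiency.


By ASTM E413, STC = value of the fitted reference contour at 500 Hz.
Contour value at 500 Hz = TL_500 + deficiency = 49 + 7 = 56
STC = 56


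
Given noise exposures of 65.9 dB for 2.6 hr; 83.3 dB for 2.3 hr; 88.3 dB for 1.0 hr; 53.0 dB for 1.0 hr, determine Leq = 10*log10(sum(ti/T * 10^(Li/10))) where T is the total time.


T_total = 2.6 + 2.3 + 1.0 + 1.0 = 6.9 hr
(2.6/6.9) * 10^(65.9/10) = 1.46597e+06
(2.3/6.9) * 10^(83.3/10) = 7.12654e+07
(1.0/6.9) * 10^(88.3/10) = 9.7983e+07
(1.0/6.9) * 10^(53.0/10) = 28916.8
Sum = 1.46597e+06 + 7.12654e+07 + 9.7983e+07 + 28916.8 = 1.70743e+08
Leq = 10*log10(1.70743e+08) = 82.323 dB


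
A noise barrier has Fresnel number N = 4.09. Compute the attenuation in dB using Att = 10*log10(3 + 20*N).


3 + 20*N = 3 + 20*4.09 = 84.8
Att = 10*log10(84.8) = 19.284 dB


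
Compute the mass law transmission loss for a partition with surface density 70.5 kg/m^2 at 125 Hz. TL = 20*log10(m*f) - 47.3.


m * f = 70.5 * 125 = 8812.5
20*log10(8812.5) = 78.902 dB
TL = 78.902 - 47.3 = 31.602 dB


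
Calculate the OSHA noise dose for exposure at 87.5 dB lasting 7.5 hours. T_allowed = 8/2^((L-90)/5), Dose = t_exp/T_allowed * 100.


T_allowed = 8 / 2^((87.5 - 90)/5) = 11.3137 hr
Dose = 7.5 / 11.3137 * 100 = 66.291 %


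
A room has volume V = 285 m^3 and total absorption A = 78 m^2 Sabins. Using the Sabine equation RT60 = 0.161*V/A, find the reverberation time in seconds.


RT60 = 0.161 * 285 / 78 = 0.58827 s


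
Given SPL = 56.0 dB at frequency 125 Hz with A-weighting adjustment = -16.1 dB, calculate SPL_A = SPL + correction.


A-weighting table: 125 Hz -> -16.1 dB correction
SPL_A = SPL + correction = 56.0 + (-16.1) = 39.9 dBA


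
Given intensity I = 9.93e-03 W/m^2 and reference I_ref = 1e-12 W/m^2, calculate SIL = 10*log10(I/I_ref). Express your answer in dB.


I / I_ref = 9.93e-03 / 1e-12 = 9.93e+09
SIL = 10 * log10(9.93e+09) = 99.969 dB


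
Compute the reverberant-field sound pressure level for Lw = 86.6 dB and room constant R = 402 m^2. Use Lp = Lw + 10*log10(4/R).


4/R = 4/402 = 0.00995025
Lp = 86.6 + 10*log10(0.00995025) = 66.578 dB


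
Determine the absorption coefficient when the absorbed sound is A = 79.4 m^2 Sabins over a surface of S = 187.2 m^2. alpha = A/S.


Absorption coefficient = absorbed power / incident power
alpha = A / S = 79.4 / 187.2 = 0.42415


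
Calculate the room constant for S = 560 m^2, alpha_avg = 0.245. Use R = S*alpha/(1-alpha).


R = 560 * 0.245 / (1 - 0.245) = 181.72 m^2


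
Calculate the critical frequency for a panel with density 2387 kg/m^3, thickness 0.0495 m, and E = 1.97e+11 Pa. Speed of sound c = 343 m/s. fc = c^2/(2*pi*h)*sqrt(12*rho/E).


12*rho/E = 12*2387/1.97e+11 = 1.45401e-07
sqrt(12*rho/E) = sqrt(1.45401e-07) = 0.000381315
c^2/(2*pi*h) = 343^2/(2*pi*0.0495) = 378271
fc = 378271 * 0.000381315 = 144.24 Hz


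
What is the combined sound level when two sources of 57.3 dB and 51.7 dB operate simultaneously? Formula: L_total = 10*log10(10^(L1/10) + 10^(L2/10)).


10^(57.3/10) = 537032
10^(51.7/10) = 147911
Sum = 537032 + 147911 = 684943
L_total = 10*log10(684943) = 58.357 dB


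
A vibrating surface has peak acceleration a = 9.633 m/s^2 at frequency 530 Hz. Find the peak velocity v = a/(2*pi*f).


omega = 2*pi*f = 2*pi*530 = 3330.09 rad/s
v = a / omega = 9.633 / 3330.09 = 0.0028927 m/s


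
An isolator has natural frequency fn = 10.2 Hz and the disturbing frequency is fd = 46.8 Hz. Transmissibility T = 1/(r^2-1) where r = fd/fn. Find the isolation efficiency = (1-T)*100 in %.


r = 46.8 / 10.2 = 4.58824
r^2 - 1 = 4.58824^2 - 1 = 20.0519
T = 1/20.0519 = 0.0498706
Efficiency = (1 - 0.0498706)*100 = 95.013 %


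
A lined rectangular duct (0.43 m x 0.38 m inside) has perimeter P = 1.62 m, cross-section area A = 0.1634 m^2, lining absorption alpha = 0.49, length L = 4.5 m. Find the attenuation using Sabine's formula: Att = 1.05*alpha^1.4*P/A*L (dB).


alpha^1.4 = 0.49^1.4 = 0.368362
Attenuation rate = 1.05 * alpha^1.4 * P / A
= 1.05 * 0.368362 * 1.62 / 0.1634 = 3.83466 dB/m
Total Att = 3.83466 * 4.5 = 17.256 dB


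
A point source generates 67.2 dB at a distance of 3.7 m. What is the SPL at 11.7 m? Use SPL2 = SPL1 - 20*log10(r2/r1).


r2/r1 = 11.7/3.7 = 3.16216
Correction = 20*log10(3.16216) = 9.99968 dB
SPL2 = 67.2 - 9.99968 = 57.2 dB


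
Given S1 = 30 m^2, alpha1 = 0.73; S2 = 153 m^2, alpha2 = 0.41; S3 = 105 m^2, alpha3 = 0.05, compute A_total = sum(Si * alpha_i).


30 * 0.73 = 21.9
153 * 0.41 = 62.73
105 * 0.05 = 5.25
A_total = 21.9 + 62.73 + 5.25 = 89.88 m^2


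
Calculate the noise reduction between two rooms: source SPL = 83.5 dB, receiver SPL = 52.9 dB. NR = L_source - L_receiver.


NR = L_source - L_receiver (difference between source and receiving room levels)
NR = 83.5 - 52.9 = 30.6 dB


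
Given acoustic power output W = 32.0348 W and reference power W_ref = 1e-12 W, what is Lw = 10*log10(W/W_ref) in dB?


W / W_ref = 32.0348 / 1e-12 = 3.20348e+13
Lw = 10 * log10(3.20348e+13) = 135.06 dB


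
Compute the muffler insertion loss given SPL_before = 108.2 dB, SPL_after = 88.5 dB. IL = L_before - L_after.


Insertion loss = SPL without muffler - SPL with muffler
IL = 108.2 - 88.5 = 19.7 dB


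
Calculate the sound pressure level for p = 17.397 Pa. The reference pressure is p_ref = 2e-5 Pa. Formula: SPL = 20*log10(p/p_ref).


p / p_ref = 17.397 / 2e-5 = 869850
SPL = 20 * log10(869850) = 118.79 dB


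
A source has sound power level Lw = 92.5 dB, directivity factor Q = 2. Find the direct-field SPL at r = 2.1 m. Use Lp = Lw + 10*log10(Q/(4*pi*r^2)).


4*pi*r^2 = 4*pi*2.1^2 = 55.4177 m^2
Q / (4*pi*r^2) = 2 / 55.4177 = 0.0360896
Lp = 92.5 + 10*log10(0.0360896) = 78.074 dB


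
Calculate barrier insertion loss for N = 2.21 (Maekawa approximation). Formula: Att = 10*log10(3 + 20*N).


3 + 20*N = 3 + 20*2.21 = 47.2
Att = 10*log10(47.2) = 16.739 dB


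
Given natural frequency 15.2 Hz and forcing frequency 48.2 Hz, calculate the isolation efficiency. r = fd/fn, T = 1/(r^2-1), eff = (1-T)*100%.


r = 48.2 / 15.2 = 3.17105
r^2 - 1 = 3.17105^2 - 1 = 9.05556
T = 1/9.05556 = 0.110429
Efficiency = (1 - 0.110429)*100 = 88.957 %


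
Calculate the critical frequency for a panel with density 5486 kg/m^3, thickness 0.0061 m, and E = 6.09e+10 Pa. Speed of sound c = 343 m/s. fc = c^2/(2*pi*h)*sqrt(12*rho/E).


12*rho/E = 12*5486/6.09e+10 = 1.08099e-06
sqrt(12*rho/E) = sqrt(1.08099e-06) = 0.00103971
c^2/(2*pi*h) = 343^2/(2*pi*0.0061) = 3.06958e+06
fc = 3.06958e+06 * 0.00103971 = 3191.5 Hz


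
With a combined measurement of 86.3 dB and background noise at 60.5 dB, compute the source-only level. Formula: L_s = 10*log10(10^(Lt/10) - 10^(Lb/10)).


10^(86.3/10) = 4.2658e+08
10^(60.5/10) = 1.12202e+06
Difference = 4.2658e+08 - 1.12202e+06 = 4.25458e+08
L_source = 10*log10(4.25458e+08) = 86.289 dB


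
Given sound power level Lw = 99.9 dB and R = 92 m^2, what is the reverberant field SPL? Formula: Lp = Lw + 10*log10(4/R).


4/R = 4/92 = 0.0434783
Lp = 99.9 + 10*log10(0.0434783) = 86.283 dB


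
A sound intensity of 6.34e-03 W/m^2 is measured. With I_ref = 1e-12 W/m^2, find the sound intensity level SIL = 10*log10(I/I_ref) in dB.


I / I_ref = 6.34e-03 / 1e-12 = 6.34e+09
SIL = 10 * log10(6.34e+09) = 98.021 dB


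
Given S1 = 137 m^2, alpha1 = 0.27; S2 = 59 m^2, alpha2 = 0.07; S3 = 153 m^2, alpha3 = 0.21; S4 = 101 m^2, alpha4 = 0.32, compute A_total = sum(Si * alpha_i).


137 * 0.27 = 36.99
59 * 0.07 = 4.13
153 * 0.21 = 32.13
101 * 0.32 = 32.32
A_total = 36.99 + 4.13 + 32.13 + 32.32 = 105.57 m^2


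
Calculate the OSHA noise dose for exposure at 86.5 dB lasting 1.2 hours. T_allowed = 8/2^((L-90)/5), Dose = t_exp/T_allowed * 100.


T_allowed = 8 / 2^((86.5 - 90)/5) = 12.996 hr
Dose = 1.2 / 12.996 * 100 = 9.2336 %


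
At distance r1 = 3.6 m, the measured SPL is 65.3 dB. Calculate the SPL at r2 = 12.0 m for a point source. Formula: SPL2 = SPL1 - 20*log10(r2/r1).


r2/r1 = 12.0/3.6 = 3.33333
Correction = 20*log10(3.33333) = 10.4576 dB
SPL2 = 65.3 - 10.4576 = 54.842 dB


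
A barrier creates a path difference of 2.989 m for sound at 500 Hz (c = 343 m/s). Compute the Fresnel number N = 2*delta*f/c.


N = 2*delta*f/c = 2*delta/lambda, where lambda = c/f
lambda = 343 / 500 = 0.686 m
N = 2 * 2.989 / 0.686 = 8.7143


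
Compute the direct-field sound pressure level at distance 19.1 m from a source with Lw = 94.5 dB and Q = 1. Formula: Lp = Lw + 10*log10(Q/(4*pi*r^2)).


4*pi*r^2 = 4*pi*19.1^2 = 4584.34 m^2
Q / (4*pi*r^2) = 1 / 4584.34 = 0.000218134
Lp = 94.5 + 10*log10(0.000218134) = 57.887 dB


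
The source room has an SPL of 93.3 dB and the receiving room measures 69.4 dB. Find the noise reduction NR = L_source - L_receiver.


NR = L_source - L_receiver (difference between source and receiving room levels)
NR = 93.3 - 69.4 = 23.9 dB


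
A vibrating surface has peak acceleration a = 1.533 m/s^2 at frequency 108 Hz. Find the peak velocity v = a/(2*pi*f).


omega = 2*pi*f = 2*pi*108 = 678.584 rad/s
v = a / omega = 1.533 / 678.584 = 0.0022591 m/s


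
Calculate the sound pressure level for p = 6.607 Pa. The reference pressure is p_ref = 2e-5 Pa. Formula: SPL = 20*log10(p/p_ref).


p / p_ref = 6.607 / 2e-5 = 330350
SPL = 20 * log10(330350) = 110.38 dB


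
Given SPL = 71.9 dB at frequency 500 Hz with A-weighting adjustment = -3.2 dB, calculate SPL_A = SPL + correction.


A-weighting table: 500 Hz -> -3.2 dB correction
SPL_A = SPL + correction = 71.9 + (-3.2) = 68.7 dBA


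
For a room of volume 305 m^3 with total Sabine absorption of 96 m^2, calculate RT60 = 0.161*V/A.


RT60 = 0.161 * 305 / 96 = 0.51151 s


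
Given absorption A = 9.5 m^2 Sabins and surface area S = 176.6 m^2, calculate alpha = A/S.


Absorption coefficient = absorbed power / incident power
alpha = A / S = 9.5 / 176.6 = 0.053794


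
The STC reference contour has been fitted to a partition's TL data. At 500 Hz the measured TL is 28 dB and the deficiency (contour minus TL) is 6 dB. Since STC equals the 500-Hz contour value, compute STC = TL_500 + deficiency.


By ASTM E413, STC = value of the fitted reference contour at 500 Hz.
Contour value at 500 Hz = TL_500 + deficiency = 28 + 6 = 34
STC = 34


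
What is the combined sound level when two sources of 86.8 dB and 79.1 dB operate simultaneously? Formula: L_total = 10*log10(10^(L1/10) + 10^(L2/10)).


10^(86.8/10) = 4.7863e+08
10^(79.1/10) = 8.12831e+07
Sum = 4.7863e+08 + 8.12831e+07 = 5.59913e+08
L_total = 10*log10(5.59913e+08) = 87.481 dB


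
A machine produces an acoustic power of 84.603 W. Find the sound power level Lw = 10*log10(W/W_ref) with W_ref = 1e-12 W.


W / W_ref = 84.603 / 1e-12 = 8.4603e+13
Lw = 10 * log10(8.4603e+13) = 139.27 dB


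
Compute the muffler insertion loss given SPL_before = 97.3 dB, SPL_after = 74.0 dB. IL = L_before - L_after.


Insertion loss = SPL without muffler - SPL with muffler
IL = 97.3 - 74.0 = 23.3 dB


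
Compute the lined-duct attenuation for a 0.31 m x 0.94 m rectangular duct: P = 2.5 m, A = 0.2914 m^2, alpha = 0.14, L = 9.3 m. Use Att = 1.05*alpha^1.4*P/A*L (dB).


alpha^1.4 = 0.14^1.4 = 0.0637645
Attenuation rate = 1.05 * alpha^1.4 * P / A
= 1.05 * 0.0637645 * 2.5 / 0.2914 = 0.574406 dB/m
Total Att = 0.574406 * 9.3 = 5.342 dB


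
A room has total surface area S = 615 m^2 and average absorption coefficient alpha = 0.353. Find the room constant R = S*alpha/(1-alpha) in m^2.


R = 615 * 0.353 / (1 - 0.353) = 335.54 m^2


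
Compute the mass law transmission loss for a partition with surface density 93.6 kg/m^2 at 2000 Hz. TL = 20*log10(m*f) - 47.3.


m * f = 93.6 * 2000 = 187200
20*log10(187200) = 105.446 dB
TL = 105.446 - 47.3 = 58.146 dB


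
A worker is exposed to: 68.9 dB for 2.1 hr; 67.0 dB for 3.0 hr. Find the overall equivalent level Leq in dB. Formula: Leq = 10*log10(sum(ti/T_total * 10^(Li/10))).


T_total = 2.1 + 3.0 = 5.1 hr
(2.1/5.1) * 10^(68.9/10) = 3.19631e+06
(3.0/5.1) * 10^(67.0/10) = 2.94816e+06
Sum = 3.19631e+06 + 2.94816e+06 = 6.14447e+06
Leq = 10*log10(6.14447e+06) = 67.885 dB


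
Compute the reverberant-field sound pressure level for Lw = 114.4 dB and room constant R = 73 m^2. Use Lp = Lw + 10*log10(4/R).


4/R = 4/73 = 0.0547945
Lp = 114.4 + 10*log10(0.0547945) = 101.79 dB


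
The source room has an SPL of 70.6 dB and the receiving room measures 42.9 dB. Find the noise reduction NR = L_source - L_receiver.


NR = L_source - L_receiver (difference between source and receiving room levels)
NR = 70.6 - 42.9 = 27.7 dB


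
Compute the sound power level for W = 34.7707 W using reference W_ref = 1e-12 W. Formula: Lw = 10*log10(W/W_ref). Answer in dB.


W / W_ref = 34.7707 / 1e-12 = 3.47707e+13
Lw = 10 * log10(3.47707e+13) = 135.41 dB


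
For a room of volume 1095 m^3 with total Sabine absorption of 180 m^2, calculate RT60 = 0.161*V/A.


RT60 = 0.161 * 1095 / 180 = 0.97942 s


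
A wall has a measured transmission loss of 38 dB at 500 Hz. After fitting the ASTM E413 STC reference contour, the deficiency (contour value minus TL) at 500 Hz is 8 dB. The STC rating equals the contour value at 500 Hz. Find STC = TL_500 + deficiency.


By ASTM E413, STC = value of the fitted reference contour at 500 Hz.
Contour value at 500 Hz = TL_500 + deficiency = 38 + 8 = 46
STC = 46


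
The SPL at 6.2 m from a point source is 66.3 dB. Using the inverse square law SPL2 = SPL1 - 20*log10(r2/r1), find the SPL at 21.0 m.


r2/r1 = 21.0/6.2 = 3.3871
Correction = 20*log10(3.3871) = 10.5966 dB
SPL2 = 66.3 - 10.5966 = 55.703 dB


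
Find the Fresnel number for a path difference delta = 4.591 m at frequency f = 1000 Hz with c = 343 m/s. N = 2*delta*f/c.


N = 2*delta*f/c = 2*delta/lambda, where lambda = c/f
lambda = 343 / 1000 = 0.343 m
N = 2 * 4.591 / 0.343 = 26.77


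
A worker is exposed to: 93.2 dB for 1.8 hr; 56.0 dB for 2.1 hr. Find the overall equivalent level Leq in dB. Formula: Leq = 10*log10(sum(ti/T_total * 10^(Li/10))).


T_total = 1.8 + 2.1 = 3.9 hr
(1.8/3.9) * 10^(93.2/10) = 9.64291e+08
(2.1/3.9) * 10^(56.0/10) = 214365
Sum = 9.64291e+08 + 214365 = 9.64505e+08
Leq = 10*log10(9.64505e+08) = 89.843 dB


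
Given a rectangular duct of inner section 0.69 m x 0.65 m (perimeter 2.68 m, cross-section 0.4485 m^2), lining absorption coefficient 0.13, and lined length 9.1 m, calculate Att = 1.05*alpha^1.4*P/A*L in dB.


alpha^1.4 = 0.13^1.4 = 0.0574805
Attenuation rate = 1.05 * alpha^1.4 * P / A
= 1.05 * 0.0574805 * 2.68 / 0.4485 = 0.360647 dB/m
Total Att = 0.360647 * 9.1 = 3.2819 dB


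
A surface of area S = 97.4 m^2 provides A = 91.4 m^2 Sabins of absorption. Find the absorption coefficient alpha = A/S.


Absorption coefficient = absorbed power / incident power
alpha = A / S = 91.4 / 97.4 = 0.9384


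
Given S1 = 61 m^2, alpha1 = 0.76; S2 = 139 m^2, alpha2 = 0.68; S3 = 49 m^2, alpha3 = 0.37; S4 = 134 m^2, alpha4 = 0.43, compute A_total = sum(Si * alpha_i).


61 * 0.76 = 46.36
139 * 0.68 = 94.52
49 * 0.37 = 18.13
134 * 0.43 = 57.62
A_total = 46.36 + 94.52 + 18.13 + 57.62 = 216.63 m^2


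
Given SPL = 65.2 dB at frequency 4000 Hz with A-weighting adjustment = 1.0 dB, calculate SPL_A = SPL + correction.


A-weighting table: 4000 Hz -> 1.0 dB correction
SPL_A = SPL + correction = 65.2 + (1.0) = 66.2 dBA


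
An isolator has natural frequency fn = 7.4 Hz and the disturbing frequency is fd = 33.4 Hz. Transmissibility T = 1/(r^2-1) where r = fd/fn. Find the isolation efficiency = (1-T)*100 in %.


r = 33.4 / 7.4 = 4.51351
r^2 - 1 = 4.51351^2 - 1 = 19.3718
T = 1/19.3718 = 0.0516214
Efficiency = (1 - 0.0516214)*100 = 94.838 %


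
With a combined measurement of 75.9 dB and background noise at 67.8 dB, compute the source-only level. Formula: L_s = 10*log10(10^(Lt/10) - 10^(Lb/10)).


10^(75.9/10) = 3.89045e+07
10^(67.8/10) = 6.0256e+06
Difference = 3.89045e+07 - 6.0256e+06 = 3.28789e+07
L_source = 10*log10(3.28789e+07) = 75.169 dB


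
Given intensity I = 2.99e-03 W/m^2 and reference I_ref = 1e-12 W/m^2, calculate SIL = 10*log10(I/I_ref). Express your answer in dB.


I / I_ref = 2.99e-03 / 1e-12 = 2.99e+09
SIL = 10 * log10(2.99e+09) = 94.757 dB


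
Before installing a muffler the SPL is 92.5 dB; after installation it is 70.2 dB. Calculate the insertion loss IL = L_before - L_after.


Insertion loss = SPL without muffler - SPL with muffler
IL = 92.5 - 70.2 = 22.3 dB


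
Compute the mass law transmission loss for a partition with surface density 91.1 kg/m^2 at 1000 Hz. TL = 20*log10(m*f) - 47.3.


m * f = 91.1 * 1000 = 91100
20*log10(91100) = 99.1904 dB
TL = 99.1904 - 47.3 = 51.89 dB


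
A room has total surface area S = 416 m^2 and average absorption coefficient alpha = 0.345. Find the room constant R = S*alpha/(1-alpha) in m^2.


R = 416 * 0.345 / (1 - 0.345) = 219.11 m^2


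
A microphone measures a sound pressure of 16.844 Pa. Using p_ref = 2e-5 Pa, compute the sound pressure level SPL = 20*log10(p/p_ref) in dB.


p / p_ref = 16.844 / 2e-5 = 842200
SPL = 20 * log10(842200) = 118.51 dB


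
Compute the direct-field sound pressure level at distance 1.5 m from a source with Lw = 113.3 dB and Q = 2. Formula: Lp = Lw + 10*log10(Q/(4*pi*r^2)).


4*pi*r^2 = 4*pi*1.5^2 = 28.2743 m^2
Q / (4*pi*r^2) = 2 / 28.2743 = 0.0707356
Lp = 113.3 + 10*log10(0.0707356) = 101.8 dB


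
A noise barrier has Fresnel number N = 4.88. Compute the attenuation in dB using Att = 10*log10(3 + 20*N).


3 + 20*N = 3 + 20*4.88 = 100.6
Att = 10*log10(100.6) = 20.026 dB


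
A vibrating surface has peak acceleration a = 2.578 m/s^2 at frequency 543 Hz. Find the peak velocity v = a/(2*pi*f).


omega = 2*pi*f = 2*pi*543 = 3411.77 rad/s
v = a / omega = 2.578 / 3411.77 = 0.00075562 m/s


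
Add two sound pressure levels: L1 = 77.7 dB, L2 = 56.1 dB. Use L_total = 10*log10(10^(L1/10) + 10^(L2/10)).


10^(77.7/10) = 5.88844e+07
10^(56.1/10) = 407380
Sum = 5.88844e+07 + 407380 = 5.92918e+07
L_total = 10*log10(5.92918e+07) = 77.73 dB


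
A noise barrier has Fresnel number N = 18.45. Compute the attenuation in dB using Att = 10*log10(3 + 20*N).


3 + 20*N = 3 + 20*18.45 = 372
Att = 10*log10(372) = 25.705 dB


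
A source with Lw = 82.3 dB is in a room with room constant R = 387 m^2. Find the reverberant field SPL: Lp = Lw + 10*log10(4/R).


4/R = 4/387 = 0.0103359
Lp = 82.3 + 10*log10(0.0103359) = 62.443 dB


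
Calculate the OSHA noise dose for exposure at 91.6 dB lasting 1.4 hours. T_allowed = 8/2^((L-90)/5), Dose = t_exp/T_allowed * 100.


T_allowed = 8 / 2^((91.6 - 90)/5) = 6.40856 hr
Dose = 1.4 / 6.40856 * 100 = 21.846 %


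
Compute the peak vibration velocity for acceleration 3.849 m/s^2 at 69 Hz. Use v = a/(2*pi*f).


omega = 2*pi*f = 2*pi*69 = 433.54 rad/s
v = a / omega = 3.849 / 433.54 = 0.0088781 m/s


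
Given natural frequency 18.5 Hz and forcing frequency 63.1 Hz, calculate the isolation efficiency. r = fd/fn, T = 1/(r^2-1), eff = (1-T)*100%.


r = 63.1 / 18.5 = 3.41081
r^2 - 1 = 3.41081^2 - 1 = 10.6336
T = 1/10.6336 = 0.0940415
Efficiency = (1 - 0.0940415)*100 = 90.596 %


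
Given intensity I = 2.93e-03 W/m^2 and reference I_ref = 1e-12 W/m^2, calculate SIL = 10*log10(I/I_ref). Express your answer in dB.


I / I_ref = 2.93e-03 / 1e-12 = 2.93e+09
SIL = 10 * log10(2.93e+09) = 94.669 dB


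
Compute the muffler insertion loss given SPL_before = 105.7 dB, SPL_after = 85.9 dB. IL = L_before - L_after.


Insertion loss = SPL without muffler - SPL with muffler
IL = 105.7 - 85.9 = 19.8 dB


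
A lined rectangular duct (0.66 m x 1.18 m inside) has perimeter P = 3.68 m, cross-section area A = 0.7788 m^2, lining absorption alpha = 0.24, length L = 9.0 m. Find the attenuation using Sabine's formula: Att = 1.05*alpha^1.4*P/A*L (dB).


alpha^1.4 = 0.24^1.4 = 0.135611
Attenuation rate = 1.05 * alpha^1.4 * P / A
= 1.05 * 0.135611 * 3.68 / 0.7788 = 0.672831 dB/m
Total Att = 0.672831 * 9.0 = 6.0555 dB


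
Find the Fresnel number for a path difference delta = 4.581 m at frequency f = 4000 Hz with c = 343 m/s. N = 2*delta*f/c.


N = 2*delta*f/c = 2*delta/lambda, where lambda = c/f
lambda = 343 / 4000 = 0.08575 m
N = 2 * 4.581 / 0.08575 = 106.85


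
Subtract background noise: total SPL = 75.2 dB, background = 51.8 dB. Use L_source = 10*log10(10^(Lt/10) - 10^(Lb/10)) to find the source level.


10^(75.2/10) = 3.31131e+07
10^(51.8/10) = 151356
Difference = 3.31131e+07 - 151356 = 3.29617e+07
L_source = 10*log10(3.29617e+07) = 75.18 dB


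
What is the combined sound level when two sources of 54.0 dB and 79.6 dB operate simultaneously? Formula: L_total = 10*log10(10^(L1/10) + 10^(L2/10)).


10^(54.0/10) = 251189
10^(79.6/10) = 9.12011e+07
Sum = 251189 + 9.12011e+07 = 9.14523e+07
L_total = 10*log10(9.14523e+07) = 79.612 dB


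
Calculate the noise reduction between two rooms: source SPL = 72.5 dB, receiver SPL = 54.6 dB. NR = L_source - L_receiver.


NR = L_source - L_receiver (difference between source and receiving room levels)
NR = 72.5 - 54.6 = 17.9 dB


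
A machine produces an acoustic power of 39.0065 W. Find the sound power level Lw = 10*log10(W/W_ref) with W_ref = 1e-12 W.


W / W_ref = 39.0065 / 1e-12 = 3.90065e+13
Lw = 10 * log10(3.90065e+13) = 135.91 dB


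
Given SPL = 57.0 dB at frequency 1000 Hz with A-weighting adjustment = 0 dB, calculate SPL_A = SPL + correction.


A-weighting table: 1000 Hz -> 0 dB correction
SPL_A = SPL + correction = 57.0 + (0) = 57 dBA


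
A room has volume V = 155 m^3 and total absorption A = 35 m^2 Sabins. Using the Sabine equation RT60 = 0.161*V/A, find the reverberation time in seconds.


RT60 = 0.161 * 155 / 35 = 0.713 s


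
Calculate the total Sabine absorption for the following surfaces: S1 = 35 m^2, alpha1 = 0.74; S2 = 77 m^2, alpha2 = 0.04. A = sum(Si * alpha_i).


35 * 0.74 = 25.9
77 * 0.04 = 3.08
A_total = 25.9 + 3.08 = 28.98 m^2


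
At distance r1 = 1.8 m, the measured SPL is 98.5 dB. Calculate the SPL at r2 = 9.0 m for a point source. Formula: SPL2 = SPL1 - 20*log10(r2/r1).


r2/r1 = 9.0/1.8 = 5
Correction = 20*log10(5) = 13.9794 dB
SPL2 = 98.5 - 13.9794 = 84.521 dB


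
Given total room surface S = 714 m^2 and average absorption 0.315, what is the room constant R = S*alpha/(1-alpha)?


R = 714 * 0.315 / (1 - 0.315) = 328.34 m^2


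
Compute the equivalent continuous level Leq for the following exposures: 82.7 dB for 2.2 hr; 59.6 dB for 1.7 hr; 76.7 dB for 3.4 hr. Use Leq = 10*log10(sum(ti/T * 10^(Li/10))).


T_total = 2.2 + 1.7 + 3.4 = 7.3 hr
(2.2/7.3) * 10^(82.7/10) = 5.61177e+07
(1.7/7.3) * 10^(59.6/10) = 212386
(3.4/7.3) * 10^(76.7/10) = 2.17849e+07
Sum = 5.61177e+07 + 212386 + 2.17849e+07 = 7.8115e+07
Leq = 10*log10(7.8115e+07) = 78.927 dB


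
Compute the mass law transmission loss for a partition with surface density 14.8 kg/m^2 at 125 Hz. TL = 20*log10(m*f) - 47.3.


m * f = 14.8 * 125 = 1850
20*log10(1850) = 65.3434 dB
TL = 65.3434 - 47.3 = 18.043 dB


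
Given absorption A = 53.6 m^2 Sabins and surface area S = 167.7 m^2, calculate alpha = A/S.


Absorption coefficient = absorbed power / incident power
alpha = A / S = 53.6 / 167.7 = 0.31962


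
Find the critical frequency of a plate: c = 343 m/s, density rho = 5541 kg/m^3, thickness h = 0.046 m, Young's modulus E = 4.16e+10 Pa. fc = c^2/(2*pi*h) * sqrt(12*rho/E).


12*rho/E = 12*5541/4.16e+10 = 1.59837e-06
sqrt(12*rho/E) = sqrt(1.59837e-06) = 0.00126427
c^2/(2*pi*h) = 343^2/(2*pi*0.046) = 407053
fc = 407053 * 0.00126427 = 514.62 Hz


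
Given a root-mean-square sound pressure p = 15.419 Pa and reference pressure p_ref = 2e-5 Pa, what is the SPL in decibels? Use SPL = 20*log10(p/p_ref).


p / p_ref = 15.419 / 2e-5 = 770950
SPL = 20 * log10(770950) = 117.74 dB


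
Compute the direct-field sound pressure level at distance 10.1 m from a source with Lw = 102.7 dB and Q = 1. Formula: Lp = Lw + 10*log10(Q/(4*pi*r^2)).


4*pi*r^2 = 4*pi*10.1^2 = 1281.9 m^2
Q / (4*pi*r^2) = 1 / 1281.9 = 0.000780092
Lp = 102.7 + 10*log10(0.000780092) = 71.621 dB


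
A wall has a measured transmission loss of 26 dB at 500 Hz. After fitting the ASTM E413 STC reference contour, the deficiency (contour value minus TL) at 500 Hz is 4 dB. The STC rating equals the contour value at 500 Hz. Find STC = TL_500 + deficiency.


By ASTM E413, STC = value of the fitted reference contour at 500 Hz.
Contour value at 500 Hz = TL_500 + deficiency = 26 + 4 = 30
STC = 30


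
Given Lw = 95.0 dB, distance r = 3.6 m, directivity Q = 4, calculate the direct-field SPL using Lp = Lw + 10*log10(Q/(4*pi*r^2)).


4*pi*r^2 = 4*pi*3.6^2 = 162.86 m^2
Q / (4*pi*r^2) = 4 / 162.86 = 0.024561
Lp = 95.0 + 10*log10(0.024561) = 78.902 dB


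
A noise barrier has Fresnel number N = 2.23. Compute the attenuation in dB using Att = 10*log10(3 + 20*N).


3 + 20*N = 3 + 20*2.23 = 47.6
Att = 10*log10(47.6) = 16.776 dB


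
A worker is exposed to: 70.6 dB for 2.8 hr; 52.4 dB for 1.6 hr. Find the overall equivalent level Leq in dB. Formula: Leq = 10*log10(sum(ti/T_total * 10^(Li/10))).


T_total = 2.8 + 1.6 = 4.4 hr
(2.8/4.4) * 10^(70.6/10) = 7.30643e+06
(1.6/4.4) * 10^(52.4/10) = 63192.8
Sum = 7.30643e+06 + 63192.8 = 7.36962e+06
Leq = 10*log10(7.36962e+06) = 68.674 dB


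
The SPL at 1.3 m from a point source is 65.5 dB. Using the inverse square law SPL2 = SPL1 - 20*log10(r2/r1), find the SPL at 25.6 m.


r2/r1 = 25.6/1.3 = 19.6923
Correction = 20*log10(19.6923) = 25.8859 dB
SPL2 = 65.5 - 25.8859 = 39.614 dB


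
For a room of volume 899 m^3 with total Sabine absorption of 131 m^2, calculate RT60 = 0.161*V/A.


RT60 = 0.161 * 899 / 131 = 1.1049 s


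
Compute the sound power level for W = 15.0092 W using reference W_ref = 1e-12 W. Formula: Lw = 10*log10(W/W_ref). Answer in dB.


W / W_ref = 15.0092 / 1e-12 = 1.50092e+13
Lw = 10 * log10(1.50092e+13) = 131.76 dB


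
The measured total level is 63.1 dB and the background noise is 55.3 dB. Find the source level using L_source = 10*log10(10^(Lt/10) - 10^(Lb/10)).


10^(63.1/10) = 2.04174e+06
10^(55.3/10) = 338844
Difference = 2.04174e+06 - 338844 = 1.7029e+06
L_source = 10*log10(1.7029e+06) = 62.312 dB


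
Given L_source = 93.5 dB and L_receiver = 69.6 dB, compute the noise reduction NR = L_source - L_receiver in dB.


NR = L_source - L_receiver (difference between source and receiving room levels)
NR = 93.5 - 69.6 = 23.9 dB


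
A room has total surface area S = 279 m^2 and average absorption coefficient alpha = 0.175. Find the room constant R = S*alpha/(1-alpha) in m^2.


R = 279 * 0.175 / (1 - 0.175) = 59.182 m^2


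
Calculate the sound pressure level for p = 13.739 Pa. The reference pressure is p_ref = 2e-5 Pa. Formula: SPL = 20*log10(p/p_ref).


p / p_ref = 13.739 / 2e-5 = 686950
SPL = 20 * log10(686950) = 116.74 dB


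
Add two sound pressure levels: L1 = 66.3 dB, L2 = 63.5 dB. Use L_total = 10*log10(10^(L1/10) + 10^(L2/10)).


10^(66.3/10) = 4.2658e+06
10^(63.5/10) = 2.23872e+06
Sum = 4.2658e+06 + 2.23872e+06 = 6.50452e+06
L_total = 10*log10(6.50452e+06) = 68.132 dB


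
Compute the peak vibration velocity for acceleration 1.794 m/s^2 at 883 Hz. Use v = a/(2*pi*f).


omega = 2*pi*f = 2*pi*883 = 5548.05 rad/s
v = a / omega = 1.794 / 5548.05 = 0.00032336 m/s


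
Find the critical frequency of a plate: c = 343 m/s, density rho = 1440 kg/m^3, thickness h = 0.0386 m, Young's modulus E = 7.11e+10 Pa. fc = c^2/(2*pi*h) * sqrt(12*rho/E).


12*rho/E = 12*1440/7.11e+10 = 2.43038e-07
sqrt(12*rho/E) = sqrt(2.43038e-07) = 0.000492989
c^2/(2*pi*h) = 343^2/(2*pi*0.0386) = 485089
fc = 485089 * 0.000492989 = 239.14 Hz


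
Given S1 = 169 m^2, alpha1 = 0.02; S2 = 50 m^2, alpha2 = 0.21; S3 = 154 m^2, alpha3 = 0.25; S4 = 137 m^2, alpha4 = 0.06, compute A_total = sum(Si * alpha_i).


169 * 0.02 = 3.38
50 * 0.21 = 10.5
154 * 0.25 = 38.5
137 * 0.06 = 8.22
A_total = 3.38 + 10.5 + 38.5 + 8.22 = 60.6 m^2


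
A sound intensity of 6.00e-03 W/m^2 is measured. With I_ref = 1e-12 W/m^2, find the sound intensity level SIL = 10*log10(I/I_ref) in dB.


I / I_ref = 6.00e-03 / 1e-12 = 6e+09
SIL = 10 * log10(6e+09) = 97.782 dB


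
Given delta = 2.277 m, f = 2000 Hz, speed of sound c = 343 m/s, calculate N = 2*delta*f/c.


N = 2*delta*f/c = 2*delta/lambda, where lambda = c/f
lambda = 343 / 2000 = 0.1715 m
N = 2 * 2.277 / 0.1715 = 26.554


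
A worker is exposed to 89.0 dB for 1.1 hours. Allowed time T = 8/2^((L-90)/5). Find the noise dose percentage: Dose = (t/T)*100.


T_allowed = 8 / 2^((89.0 - 90)/5) = 9.18959 hr
Dose = 1.1 / 9.18959 * 100 = 11.97 %


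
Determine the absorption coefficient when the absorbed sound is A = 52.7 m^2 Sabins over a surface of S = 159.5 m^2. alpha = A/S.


Absorption coefficient = absorbed power / incident power
alpha = A / S = 52.7 / 159.5 = 0.33041


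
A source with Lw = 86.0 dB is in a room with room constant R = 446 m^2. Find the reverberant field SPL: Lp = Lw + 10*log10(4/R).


4/R = 4/446 = 0.00896861
Lp = 86.0 + 10*log10(0.00896861) = 65.527 dB


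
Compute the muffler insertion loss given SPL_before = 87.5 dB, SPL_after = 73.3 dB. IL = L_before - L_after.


Insertion loss = SPL without muffler - SPL with muffler
IL = 87.5 - 73.3 = 14.2 dB
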